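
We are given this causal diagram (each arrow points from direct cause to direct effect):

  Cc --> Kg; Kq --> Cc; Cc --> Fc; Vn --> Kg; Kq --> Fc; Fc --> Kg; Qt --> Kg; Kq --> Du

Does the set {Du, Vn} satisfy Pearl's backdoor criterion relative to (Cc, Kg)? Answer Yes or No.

Backdoor paths from Cc to Kg (paths whose first edge points into Cc):
  P1: Cc <- Kq -> Fc -> Kg
Condition 1 (no descendant of Cc in the set): holds — descendants of Cc are {Fc, Kg}; none are in {Du, Vn}.
Condition 2 (every backdoor path blocked by {Du, Vn}):
  P1: open — no interior node is in the conditioning set.
{Du, Vn} does not satisfy the backdoor criterion.

No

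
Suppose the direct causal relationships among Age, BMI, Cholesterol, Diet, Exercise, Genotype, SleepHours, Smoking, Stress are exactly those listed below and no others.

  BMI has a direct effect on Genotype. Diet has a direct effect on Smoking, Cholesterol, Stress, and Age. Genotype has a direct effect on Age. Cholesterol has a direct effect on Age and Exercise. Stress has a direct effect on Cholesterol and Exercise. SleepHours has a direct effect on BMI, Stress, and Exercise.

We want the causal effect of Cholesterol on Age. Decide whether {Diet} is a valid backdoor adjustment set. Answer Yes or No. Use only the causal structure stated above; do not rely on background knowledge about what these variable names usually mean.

No

Backdoor paths from Cholesterol to Age (paths whose first edge points into Cholesterol):
  P1: Cholesterol <- Diet -> Stress <- SleepHours -> BMI -> Genotype -> Age
  P2: Cholesterol <- Diet -> Stress -> Exercise <- SleepHours -> BMI -> Genotype -> Age
  P3: Cholesterol <- Diet -> Age
  P4: Cholesterol <- Stress <- Diet -> Age
  P5: Cholesterol <- Stress <- SleepHours -> BMI -> Genotype -> Age
  P6: Cholesterol <- Stress -> Exercise <- SleepHours -> BMI -> Genotype -> Age
Condition 1 (no descendant of Cholesterol in the set): holds — descendants of Cholesterol are {Age, Exercise}; none are in {Diet}.
Condition 2 (every backdoor path blocked by {Diet}):
  P1: blocked at fork node Diet ∈ conditioning set.
  P2: blocked at fork node Diet ∈ conditioning set.
  P3: blocked at fork node Diet ∈ conditioning set.
  P4: blocked at fork node Diet ∈ conditioning set.
  P5: open — no interior node is in the conditioning set.
  P6: blocked at collider Exercise (neither it nor any descendant is in the conditioning set).
{Diet} does not satisfy the backdoor criterion.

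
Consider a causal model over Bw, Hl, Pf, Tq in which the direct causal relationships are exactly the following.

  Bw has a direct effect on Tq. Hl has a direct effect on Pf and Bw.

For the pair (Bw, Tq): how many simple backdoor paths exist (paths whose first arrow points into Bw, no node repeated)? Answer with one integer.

A backdoor path from Bw to Tq is any simple undirected path whose first edge points into Bw (i.e. leaves Bw via a parent).
Parents of Bw: {Hl}.
No simple path from any parent of Bw reaches Tq without revisiting Bw, so there are no backdoor paths.

0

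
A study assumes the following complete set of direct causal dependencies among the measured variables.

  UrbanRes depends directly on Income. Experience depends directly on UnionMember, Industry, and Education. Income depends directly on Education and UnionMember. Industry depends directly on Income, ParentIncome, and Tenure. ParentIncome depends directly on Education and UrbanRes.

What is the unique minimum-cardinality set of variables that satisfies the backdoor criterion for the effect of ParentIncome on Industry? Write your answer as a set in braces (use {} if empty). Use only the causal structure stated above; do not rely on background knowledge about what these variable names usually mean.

{Income}

Variables eligible for adjustment (non-descendants of ParentIncome, excluding ParentIncome and Industry): {Education, Income, Tenure, UnionMember, UrbanRes}.
Backdoor paths from ParentIncome to Industry:
  P1: ParentIncome <- Education -> Income <- UnionMember -> Experience <- Industry
  P2: ParentIncome <- Education -> Income -> Industry
  P3: ParentIncome <- Education -> Experience <- UnionMember -> Income -> Industry
  P4: ParentIncome <- Education -> Experience <- Industry
  P5: ParentIncome <- UrbanRes <- Income <- UnionMember -> Experience <- Industry
  P6: ParentIncome <- UrbanRes <- Income <- Education -> Experience <- Industry
  P7: ParentIncome <- UrbanRes <- Income -> Industry
The empty set is not sufficient: P2 (ParentIncome <- Education -> Income -> Industry) has no collider blocking it and no conditioned non-collider, so it is open.
Try {Income}:
  P1: blocked at collider Experience (neither it nor any descendant is in the conditioning set).
  P2: blocked at chain node Income ∈ conditioning set.
  P3: blocked at collider Experience (neither it nor any descendant is in the conditioning set).
  P4: blocked at collider Experience (neither it nor any descendant is in the conditioning set).
  P5: blocked at chain node Income ∈ conditioning set.
  P6: blocked at chain node Income ∈ conditioning set.
  P7: blocked at fork node Income ∈ conditioning set.
{Income} contains no descendant of ParentIncome and blocks every backdoor path.
No other singleton works — e.g. {Tenure} leaves P2 open — so {Income} is the unique smallest valid adjustment set.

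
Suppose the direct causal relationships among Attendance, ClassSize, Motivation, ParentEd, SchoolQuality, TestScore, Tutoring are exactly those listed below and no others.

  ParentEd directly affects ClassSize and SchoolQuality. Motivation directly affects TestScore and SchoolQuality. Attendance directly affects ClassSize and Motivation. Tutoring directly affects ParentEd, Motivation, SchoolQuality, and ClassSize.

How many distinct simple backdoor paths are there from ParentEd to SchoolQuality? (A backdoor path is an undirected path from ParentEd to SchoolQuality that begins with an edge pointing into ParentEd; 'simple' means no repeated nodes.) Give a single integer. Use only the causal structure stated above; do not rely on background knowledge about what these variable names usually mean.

A backdoor path from ParentEd to SchoolQuality is any simple undirected path whose first edge points into ParentEd (i.e. leaves ParentEd via a parent).
Parents of ParentEd: {Tutoring}.
Enumerating:
  P1: ParentEd <- Tutoring -> Motivation -> SchoolQuality
  P2: ParentEd <- Tutoring -> ClassSize <- Attendance -> Motivation -> SchoolQuality
  P3: ParentEd <- Tutoring -> SchoolQuality
That exhausts the simple backdoor paths. Count: 3.

3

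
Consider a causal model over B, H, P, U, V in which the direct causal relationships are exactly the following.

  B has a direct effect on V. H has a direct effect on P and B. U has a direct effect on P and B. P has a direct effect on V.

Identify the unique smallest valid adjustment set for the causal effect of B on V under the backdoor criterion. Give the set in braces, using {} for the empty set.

{P}

Variables eligible for adjustment (non-descendants of B, excluding B and V): {H, P, U}.
Backdoor paths from B to V:
  P1: B <- H -> P -> V
  P2: B <- U -> P -> V
The empty set is not sufficient: P1 (B <- H -> P -> V) has no collider blocking it and no conditioned non-collider, so it is open.
Try {P}:
  P1: blocked at chain node P ∈ conditioning set.
  P2: blocked at chain node P ∈ conditioning set.
{P} contains no descendant of B and blocks every backdoor path.
No other singleton works — e.g. {H} leaves P2 open — so {P} is the unique smallest valid adjustment set.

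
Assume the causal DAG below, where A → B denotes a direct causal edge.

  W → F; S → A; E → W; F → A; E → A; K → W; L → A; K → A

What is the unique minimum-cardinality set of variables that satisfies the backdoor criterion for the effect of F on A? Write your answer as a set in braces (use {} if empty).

Variables eligible for adjustment (non-descendants of F, excluding F and A): {E, K, L, S, W}.
Backdoor paths from F to A:
  P1: F <- W <- K -> A
  P2: F <- W <- E -> A
The empty set is not sufficient: P1 (F <- W <- K -> A) has no collider blocking it and no conditioned non-collider, so it is open.
Try {W}:
  P1: blocked at chain node W ∈ conditioning set.
  P2: blocked at chain node W ∈ conditioning set.
{W} contains no descendant of F and blocks every backdoor path.
No other singleton works — e.g. {S} leaves P1 open — so {W} is the unique smallest valid adjustment set.

{W}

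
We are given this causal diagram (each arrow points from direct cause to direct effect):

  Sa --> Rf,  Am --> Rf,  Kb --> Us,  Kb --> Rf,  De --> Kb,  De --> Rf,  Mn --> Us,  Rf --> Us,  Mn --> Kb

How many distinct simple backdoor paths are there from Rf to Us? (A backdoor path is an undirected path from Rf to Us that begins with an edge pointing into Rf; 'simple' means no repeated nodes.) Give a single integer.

A backdoor path from Rf to Us is any simple undirected path whose first edge points into Rf (i.e. leaves Rf via a parent).
Parents of Rf: {Am, De, Kb, Sa}.
Enumerating:
  P1: Rf <- De -> Kb <- Mn -> Us
  P2: Rf <- De -> Kb -> Us
  P3: Rf <- Kb <- Mn -> Us
  P4: Rf <- Kb -> Us
That exhausts the simple backdoor paths. Count: 4.

4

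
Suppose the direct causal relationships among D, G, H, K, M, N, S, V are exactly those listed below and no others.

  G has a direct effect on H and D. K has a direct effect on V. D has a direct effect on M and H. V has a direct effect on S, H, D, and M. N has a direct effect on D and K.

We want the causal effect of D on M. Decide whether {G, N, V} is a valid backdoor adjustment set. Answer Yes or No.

Yes

Backdoor paths from D to M (paths whose first edge points into D):
  P1: D <- N -> K -> V -> M
  P2: D <- G -> H <- V -> M
  P3: D <- V -> M
Condition 1 (no descendant of D in the set): holds — descendants of D are {H, M}; none are in {G, N, V}.
Condition 2 (every backdoor path blocked by {G, N, V}):
  P1: blocked at fork node N ∈ conditioning set.
  P2: blocked at fork node G ∈ conditioning set.
  P3: blocked at fork node V ∈ conditioning set.
{G, N, V} satisfies the backdoor criterion.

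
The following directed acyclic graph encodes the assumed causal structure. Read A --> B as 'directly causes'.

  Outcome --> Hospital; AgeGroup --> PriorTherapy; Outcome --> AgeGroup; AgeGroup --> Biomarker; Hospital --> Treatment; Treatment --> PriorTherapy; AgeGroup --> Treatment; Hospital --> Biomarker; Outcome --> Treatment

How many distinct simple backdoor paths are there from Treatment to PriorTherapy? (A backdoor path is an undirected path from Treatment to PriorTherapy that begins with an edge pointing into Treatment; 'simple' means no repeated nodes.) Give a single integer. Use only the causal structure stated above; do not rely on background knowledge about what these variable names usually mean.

A backdoor path from Treatment to PriorTherapy is any simple undirected path whose first edge points into Treatment (i.e. leaves Treatment via a parent).
Parents of Treatment: {AgeGroup, Hospital, Outcome}.
Enumerating:
  P1: Treatment <- Outcome -> Hospital -> Biomarker <- AgeGroup -> PriorTherapy
  P2: Treatment <- Outcome -> AgeGroup -> PriorTherapy
  P3: Treatment <- Hospital <- Outcome -> AgeGroup -> PriorTherapy
  P4: Treatment <- Hospital -> Biomarker <- AgeGroup -> PriorTherapy
  P5: Treatment <- AgeGroup -> PriorTherapy
That exhausts the simple backdoor paths. Count: 5.

5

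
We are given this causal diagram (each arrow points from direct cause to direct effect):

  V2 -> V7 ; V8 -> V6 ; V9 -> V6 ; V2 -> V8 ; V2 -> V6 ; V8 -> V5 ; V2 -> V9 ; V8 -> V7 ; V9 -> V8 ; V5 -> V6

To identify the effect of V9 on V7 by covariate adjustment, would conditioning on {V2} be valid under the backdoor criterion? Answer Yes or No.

Backdoor paths from V9 to V7 (paths whose first edge points into V9):
  P1: V9 <- V2 -> V8 -> V7
  P2: V9 <- V2 -> V6 <- V8 -> V7
  P3: V9 <- V2 -> V6 <- V5 <- V8 -> V7
  P4: V9 <- V2 -> V7
Condition 1 (no descendant of V9 in the set): holds — descendants of V9 are {V5, V6, V7, V8}; none are in {V2}.
Condition 2 (every backdoor path blocked by {V2}):
  P1: blocked at fork node V2 ∈ conditioning set.
  P2: blocked at fork node V2 ∈ conditioning set.
  P3: blocked at fork node V2 ∈ conditioning set.
  P4: blocked at fork node V2 ∈ conditioning set.
{V2} satisfies the backdoor criterion.

Yes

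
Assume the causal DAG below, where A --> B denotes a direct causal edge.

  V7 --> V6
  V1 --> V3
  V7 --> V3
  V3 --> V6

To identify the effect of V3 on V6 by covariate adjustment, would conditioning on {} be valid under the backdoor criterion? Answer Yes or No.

Backdoor paths from V3 to V6 (paths whose first edge points into V3):
  P1: V3 <- V7 -> V6
Condition 1 (no descendant of V3 in the set): holds — descendants of V3 are {V6}; none are in {}.
Condition 2 (every backdoor path blocked by {}):
  P1: open — no interior node is in the conditioning set.
{} does not satisfy the backdoor criterion.

No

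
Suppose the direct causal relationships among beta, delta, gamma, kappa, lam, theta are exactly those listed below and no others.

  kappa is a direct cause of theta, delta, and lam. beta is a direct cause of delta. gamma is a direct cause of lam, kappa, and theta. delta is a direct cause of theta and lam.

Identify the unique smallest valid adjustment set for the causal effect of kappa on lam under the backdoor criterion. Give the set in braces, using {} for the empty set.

{gamma}

Variables eligible for adjustment (non-descendants of kappa, excluding kappa and lam): {beta, gamma}.
Backdoor paths from kappa to lam:
  P1: kappa <- gamma -> lam
  P2: kappa <- gamma -> theta <- delta -> lam
The empty set is not sufficient: P1 (kappa <- gamma -> lam) has no collider blocking it and no conditioned non-collider, so it is open.
Try {gamma}:
  P1: blocked at fork node gamma ∈ conditioning set.
  P2: blocked at fork node gamma ∈ conditioning set.
{gamma} contains no descendant of kappa and blocks every backdoor path.
No other singleton works — e.g. {beta} leaves P1 open — so {gamma} is the unique smallest valid adjustment set.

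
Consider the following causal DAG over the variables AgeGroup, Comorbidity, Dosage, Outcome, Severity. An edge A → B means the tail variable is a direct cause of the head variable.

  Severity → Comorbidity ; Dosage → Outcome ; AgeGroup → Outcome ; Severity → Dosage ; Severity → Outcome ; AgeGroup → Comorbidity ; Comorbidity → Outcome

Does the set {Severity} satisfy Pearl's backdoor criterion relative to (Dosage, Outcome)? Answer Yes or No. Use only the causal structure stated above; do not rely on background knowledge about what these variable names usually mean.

Backdoor paths from Dosage to Outcome (paths whose first edge points into Dosage):
  P1: Dosage <- Severity -> Comorbidity <- AgeGroup -> Outcome
  P2: Dosage <- Severity -> Comorbidity -> Outcome
  P3: Dosage <- Severity -> Outcome
Condition 1 (no descendant of Dosage in the set): holds — descendants of Dosage are {Outcome}; none are in {Severity}.
Condition 2 (every backdoor path blocked by {Severity}):
  P1: blocked at fork node Severity ∈ conditioning set.
  P2: blocked at fork node Severity ∈ conditioning set.
  P3: blocked at fork node Severity ∈ conditioning set.
{Severity} satisfies the backdoor criterion.

Yes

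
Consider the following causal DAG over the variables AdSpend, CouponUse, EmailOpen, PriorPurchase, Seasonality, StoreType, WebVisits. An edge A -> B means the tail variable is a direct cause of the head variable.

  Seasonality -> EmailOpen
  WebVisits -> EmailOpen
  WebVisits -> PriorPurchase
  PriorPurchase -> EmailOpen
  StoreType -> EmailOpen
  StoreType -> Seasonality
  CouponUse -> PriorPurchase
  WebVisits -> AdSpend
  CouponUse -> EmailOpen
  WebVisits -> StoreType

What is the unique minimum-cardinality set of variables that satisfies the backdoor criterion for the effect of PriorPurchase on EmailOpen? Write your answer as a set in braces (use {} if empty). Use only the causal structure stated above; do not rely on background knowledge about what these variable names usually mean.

Variables eligible for adjustment (non-descendants of PriorPurchase, excluding PriorPurchase and EmailOpen): {AdSpend, CouponUse, Seasonality, StoreType, WebVisits}.
Backdoor paths from PriorPurchase to EmailOpen:
  P1: PriorPurchase <- CouponUse -> EmailOpen
  P2: PriorPurchase <- WebVisits -> StoreType -> Seasonality -> EmailOpen
  P3: PriorPurchase <- WebVisits -> StoreType -> EmailOpen
  P4: PriorPurchase <- WebVisits -> EmailOpen
The empty set is not sufficient: P1 (PriorPurchase <- CouponUse -> EmailOpen) has no collider blocking it and no conditioned non-collider, so it is open.
Try {CouponUse, WebVisits}:
  P1: blocked at fork node CouponUse ∈ conditioning set.
  P2: blocked at fork node WebVisits ∈ conditioning set.
  P3: blocked at fork node WebVisits ∈ conditioning set.
  P4: blocked at fork node WebVisits ∈ conditioning set.
{CouponUse, WebVisits} contains no descendant of PriorPurchase and blocks every backdoor path.
Every element of {CouponUse, WebVisits} is needed (dropping CouponUse leaves P1 open; dropping WebVisits leaves P2 open), so no proper subset is valid.
Among all size-2 subsets of the eligible variables, only {CouponUse, WebVisits} blocks every backdoor path, so it is the unique smallest valid adjustment set.

{CouponUse, WebVisits}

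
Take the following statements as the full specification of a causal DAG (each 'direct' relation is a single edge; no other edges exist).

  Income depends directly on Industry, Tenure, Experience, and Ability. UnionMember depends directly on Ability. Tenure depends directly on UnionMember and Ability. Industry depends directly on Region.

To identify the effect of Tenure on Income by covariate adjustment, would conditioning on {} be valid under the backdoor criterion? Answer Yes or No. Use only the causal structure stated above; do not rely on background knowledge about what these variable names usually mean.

No

Backdoor paths from Tenure to Income (paths whose first edge points into Tenure):
  P1: Tenure <- Ability -> Income
  P2: Tenure <- UnionMember <- Ability -> Income
Condition 1 (no descendant of Tenure in the set): holds — descendants of Tenure are {Income}; none are in {}.
Condition 2 (every backdoor path blocked by {}):
  P1: open — no interior node is in the conditioning set.
  P2: open — no interior node is in the conditioning set.
{} does not satisfy the backdoor criterion.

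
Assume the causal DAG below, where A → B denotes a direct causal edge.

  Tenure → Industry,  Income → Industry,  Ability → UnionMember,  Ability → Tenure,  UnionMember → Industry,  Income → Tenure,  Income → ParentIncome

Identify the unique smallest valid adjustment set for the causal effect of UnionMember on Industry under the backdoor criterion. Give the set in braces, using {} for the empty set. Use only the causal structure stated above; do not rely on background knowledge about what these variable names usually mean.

{Ability}

Variables eligible for adjustment (non-descendants of UnionMember, excluding UnionMember and Industry): {Ability, Income, ParentIncome, Tenure}.
Backdoor paths from UnionMember to Industry:
  P1: UnionMember <- Ability -> Tenure <- Income -> Industry
  P2: UnionMember <- Ability -> Tenure -> Industry
The empty set is not sufficient: P2 (UnionMember <- Ability -> Tenure -> Industry) has no collider blocking it and no conditioned non-collider, so it is open.
Try {Ability}:
  P1: blocked at fork node Ability ∈ conditioning set.
  P2: blocked at fork node Ability ∈ conditioning set.
{Ability} contains no descendant of UnionMember and blocks every backdoor path.
No other singleton works — e.g. {Income} leaves P2 open — so {Ability} is the unique smallest valid adjustment set.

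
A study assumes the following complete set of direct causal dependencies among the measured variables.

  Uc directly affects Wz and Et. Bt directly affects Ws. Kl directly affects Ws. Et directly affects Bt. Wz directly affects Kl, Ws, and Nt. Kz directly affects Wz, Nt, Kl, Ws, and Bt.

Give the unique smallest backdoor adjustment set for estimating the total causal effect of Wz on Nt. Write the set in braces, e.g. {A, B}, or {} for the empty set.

Variables eligible for adjustment (non-descendants of Wz, excluding Wz and Nt): {Bt, Et, Kz, Uc}.
Backdoor paths from Wz to Nt:
  P1: Wz <- Uc -> Et -> Bt <- Kz -> Nt
  P2: Wz <- Uc -> Et -> Bt -> Ws <- Kz -> Nt
  P3: Wz <- Uc -> Et -> Bt -> Ws <- Kl <- Kz -> Nt
  P4: Wz <- Kz -> Nt
The empty set is not sufficient: P4 (Wz <- Kz -> Nt) has no collider blocking it and no conditioned non-collider, so it is open.
Try {Kz}:
  P1: blocked at collider Bt (neither it nor any descendant is in the conditioning set).
  P2: blocked at collider Ws (neither it nor any descendant is in the conditioning set).
  P3: blocked at collider Ws (neither it nor any descendant is in the conditioning set).
  P4: blocked at fork node Kz ∈ conditioning set.
{Kz} contains no descendant of Wz and blocks every backdoor path.
No other singleton works — e.g. {Uc} leaves P4 open — so {Kz} is the unique smallest valid adjustment set.

{Kz}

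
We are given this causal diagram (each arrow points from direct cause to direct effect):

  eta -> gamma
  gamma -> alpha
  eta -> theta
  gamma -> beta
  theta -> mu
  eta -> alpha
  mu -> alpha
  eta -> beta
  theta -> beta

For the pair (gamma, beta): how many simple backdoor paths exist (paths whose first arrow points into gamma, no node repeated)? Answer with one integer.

A backdoor path from gamma to beta is any simple undirected path whose first edge points into gamma (i.e. leaves gamma via a parent).
Parents of gamma: {eta}.
Enumerating:
  P1: gamma <- eta -> theta -> beta
  P2: gamma <- eta -> alpha <- mu <- theta -> beta
  P3: gamma <- eta -> beta
That exhausts the simple backdoor paths. Count: 3.

3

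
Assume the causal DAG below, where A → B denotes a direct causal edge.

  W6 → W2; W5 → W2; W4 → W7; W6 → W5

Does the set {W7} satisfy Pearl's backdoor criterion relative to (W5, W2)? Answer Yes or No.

Backdoor paths from W5 to W2 (paths whose first edge points into W5):
  P1: W5 <- W6 -> W2
Condition 1 (no descendant of W5 in the set): holds — descendants of W5 are {W2}; none are in {W7}.
Condition 2 (every backdoor path blocked by {W7}):
  P1: open — no interior node is in the conditioning set.
{W7} does not satisfy the backdoor criterion.

No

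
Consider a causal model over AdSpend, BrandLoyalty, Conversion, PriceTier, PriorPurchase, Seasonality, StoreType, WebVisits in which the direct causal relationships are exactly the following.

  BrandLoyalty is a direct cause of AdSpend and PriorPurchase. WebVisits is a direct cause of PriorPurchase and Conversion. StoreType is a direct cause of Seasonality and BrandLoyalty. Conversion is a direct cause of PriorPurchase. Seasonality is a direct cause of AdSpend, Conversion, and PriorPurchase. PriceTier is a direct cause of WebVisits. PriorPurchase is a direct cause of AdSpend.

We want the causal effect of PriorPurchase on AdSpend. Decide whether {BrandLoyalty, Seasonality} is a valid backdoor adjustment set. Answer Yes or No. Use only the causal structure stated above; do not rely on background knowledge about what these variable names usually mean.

Yes

Backdoor paths from PriorPurchase to AdSpend (paths whose first edge points into PriorPurchase):
  P1: PriorPurchase <- WebVisits -> Conversion <- Seasonality <- StoreType -> BrandLoyalty -> AdSpend
  P2: PriorPurchase <- WebVisits -> Conversion <- Seasonality -> AdSpend
  P3: PriorPurchase <- Seasonality <- StoreType -> BrandLoyalty -> AdSpend
  P4: PriorPurchase <- Seasonality -> AdSpend
  P5: PriorPurchase <- Conversion <- Seasonality <- StoreType -> BrandLoyalty -> AdSpend
  P6: PriorPurchase <- Conversion <- Seasonality -> AdSpend
  P7: PriorPurchase <- BrandLoyalty <- StoreType -> Seasonality -> AdSpend
  P8: PriorPurchase <- BrandLoyalty -> AdSpend
Condition 1 (no descendant of PriorPurchase in the set): holds — descendants of PriorPurchase are {AdSpend}; none are in {BrandLoyalty, Seasonality}.
Condition 2 (every backdoor path blocked by {BrandLoyalty, Seasonality}):
  P1: blocked at collider Conversion (neither it nor any descendant is in the conditioning set).
  P2: blocked at collider Conversion (neither it nor any descendant is in the conditioning set).
  P3: blocked at chain node Seasonality ∈ conditioning set.
  P4: blocked at fork node Seasonality ∈ conditioning set.
  P5: blocked at chain node Seasonality ∈ conditioning set.
  P6: blocked at fork node Seasonality ∈ conditioning set.
  P7: blocked at chain node BrandLoyalty ∈ conditioning set.
  P8: blocked at fork node BrandLoyalty ∈ conditioning set.
{BrandLoyalty, Seasonality} satisfies the backdoor criterion.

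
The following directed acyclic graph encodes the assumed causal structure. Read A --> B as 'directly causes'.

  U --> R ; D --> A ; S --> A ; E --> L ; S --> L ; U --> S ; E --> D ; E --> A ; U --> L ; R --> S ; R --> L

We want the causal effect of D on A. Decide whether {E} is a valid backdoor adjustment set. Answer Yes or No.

Backdoor paths from D to A (paths whose first edge points into D):
  P1: D <- E -> A
  P2: D <- E -> L <- U -> R -> S -> A
  P3: D <- E -> L <- U -> S -> A
  P4: D <- E -> L <- R <- U -> S -> A
  P5: D <- E -> L <- R -> S -> A
  P6: D <- E -> L <- S -> A
Condition 1 (no descendant of D in the set): holds — descendants of D are {A}; none are in {E}.
Condition 2 (every backdoor path blocked by {E}):
  P1: blocked at fork node E ∈ conditioning set.
  P2: blocked at fork node E ∈ conditioning set.
  P3: blocked at fork node E ∈ conditioning set.
  P4: blocked at fork node E ∈ conditioning set.
  P5: blocked at fork node E ∈ conditioning set.
  P6: blocked at fork node E ∈ conditioning set.
{E} satisfies the backdoor criterion.

Yes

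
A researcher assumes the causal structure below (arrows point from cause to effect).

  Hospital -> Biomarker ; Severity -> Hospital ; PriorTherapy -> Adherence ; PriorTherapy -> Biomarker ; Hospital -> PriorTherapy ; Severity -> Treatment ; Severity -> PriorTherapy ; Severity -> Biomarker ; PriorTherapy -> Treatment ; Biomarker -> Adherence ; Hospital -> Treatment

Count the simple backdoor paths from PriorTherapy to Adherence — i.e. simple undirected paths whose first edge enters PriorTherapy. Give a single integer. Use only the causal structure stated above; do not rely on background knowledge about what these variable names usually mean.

A backdoor path from PriorTherapy to Adherence is any simple undirected path whose first edge points into PriorTherapy (i.e. leaves PriorTherapy via a parent).
Parents of PriorTherapy: {Hospital, Severity}.
Enumerating:
  P1: PriorTherapy <- Severity -> Hospital -> Biomarker -> Adherence
  P2: PriorTherapy <- Severity -> Biomarker -> Adherence
  P3: PriorTherapy <- Severity -> Treatment <- Hospital -> Biomarker -> Adherence
  P4: PriorTherapy <- Hospital <- Severity -> Biomarker -> Adherence
  P5: PriorTherapy <- Hospital -> Biomarker -> Adherence
  P6: PriorTherapy <- Hospital -> Treatment <- Severity -> Biomarker -> Adherence
That exhausts the simple backdoor paths. Count: 6.

6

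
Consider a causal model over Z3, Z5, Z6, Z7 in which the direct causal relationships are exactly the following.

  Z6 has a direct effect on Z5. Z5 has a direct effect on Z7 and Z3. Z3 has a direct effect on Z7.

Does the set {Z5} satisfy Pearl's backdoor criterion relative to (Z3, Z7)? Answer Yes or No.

Backdoor paths from Z3 to Z7 (paths whose first edge points into Z3):
  P1: Z3 <- Z5 -> Z7
Condition 1 (no descendant of Z3 in the set): holds — descendants of Z3 are {Z7}; none are in {Z5}.
Condition 2 (every backdoor path blocked by {Z5}):
  P1: blocked at fork node Z5 ∈ conditioning set.
{Z5} satisfies the backdoor criterion.

Yes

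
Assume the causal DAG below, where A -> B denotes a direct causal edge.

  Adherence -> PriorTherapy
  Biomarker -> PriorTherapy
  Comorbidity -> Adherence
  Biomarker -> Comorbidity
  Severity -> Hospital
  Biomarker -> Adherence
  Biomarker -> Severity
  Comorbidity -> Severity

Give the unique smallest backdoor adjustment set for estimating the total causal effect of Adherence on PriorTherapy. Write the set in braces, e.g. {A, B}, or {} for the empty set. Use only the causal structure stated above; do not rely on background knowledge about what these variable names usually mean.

{Biomarker}

Variables eligible for adjustment (non-descendants of Adherence, excluding Adherence and PriorTherapy): {Biomarker, Comorbidity, Hospital, Severity}.
Backdoor paths from Adherence to PriorTherapy:
  P1: Adherence <- Biomarker -> PriorTherapy
  P2: Adherence <- Comorbidity <- Biomarker -> PriorTherapy
  P3: Adherence <- Comorbidity -> Severity <- Biomarker -> PriorTherapy
The empty set is not sufficient: P1 (Adherence <- Biomarker -> PriorTherapy) has no collider blocking it and no conditioned non-collider, so it is open.
Try {Biomarker}:
  P1: blocked at fork node Biomarker ∈ conditioning set.
  P2: blocked at fork node Biomarker ∈ conditioning set.
  P3: blocked at collider Severity (neither it nor any descendant is in the conditioning set).
{Biomarker} contains no descendant of Adherence and blocks every backdoor path.
No other singleton works — e.g. {Comorbidity} leaves P1 open — so {Biomarker} is the unique smallest valid adjustment set.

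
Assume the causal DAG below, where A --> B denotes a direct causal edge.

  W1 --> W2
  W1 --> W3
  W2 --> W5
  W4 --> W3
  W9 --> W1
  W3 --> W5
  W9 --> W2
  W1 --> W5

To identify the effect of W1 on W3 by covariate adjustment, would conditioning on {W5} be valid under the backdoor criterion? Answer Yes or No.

Backdoor paths from W1 to W3 (paths whose first edge points into W1):
  P1: W1 <- W9 -> W2 -> W5 <- W3
Condition 1 (no descendant of W1 in the set): FAILS — W5 is a descendant of W1.
Condition 2 (every backdoor path blocked by {W5}):
  P1: open — collider(s) W5 are conditioned on (or have a conditioned descendant) and no non-collider on the path is in the set.
{W5} does not satisfy the backdoor criterion.

No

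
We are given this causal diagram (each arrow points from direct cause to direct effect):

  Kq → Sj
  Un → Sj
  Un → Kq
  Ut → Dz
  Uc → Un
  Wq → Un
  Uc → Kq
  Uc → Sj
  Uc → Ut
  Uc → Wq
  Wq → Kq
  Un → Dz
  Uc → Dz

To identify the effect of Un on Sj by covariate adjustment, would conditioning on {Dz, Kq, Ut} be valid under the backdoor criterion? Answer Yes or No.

No

Backdoor paths from Un to Sj (paths whose first edge points into Un):
  P1: Un <- Uc -> Wq -> Kq -> Sj
  P2: Un <- Uc -> Kq -> Sj
  P3: Un <- Uc -> Sj
  P4: Un <- Wq <- Uc -> Kq -> Sj
  P5: Un <- Wq <- Uc -> Sj
  P6: Un <- Wq -> Kq <- Uc -> Sj
  P7: Un <- Wq -> Kq -> Sj
Condition 1 (no descendant of Un in the set): FAILS — Dz and Kq are descendants of Un.
Condition 2 (every backdoor path blocked by {Dz, Kq, Ut}):
  P1: blocked at chain node Kq ∈ conditioning set.
  P2: blocked at chain node Kq ∈ conditioning set.
  P3: open — no interior node is in the conditioning set.
  P4: blocked at chain node Kq ∈ conditioning set.
  P5: open — no interior node is in the conditioning set.
  P6: open — collider(s) Kq are conditioned on (or have a conditioned descendant) and no non-collider on the path is in the set.
  P7: blocked at chain node Kq ∈ conditioning set.
{Dz, Kq, Ut} does not satisfy the backdoor criterion.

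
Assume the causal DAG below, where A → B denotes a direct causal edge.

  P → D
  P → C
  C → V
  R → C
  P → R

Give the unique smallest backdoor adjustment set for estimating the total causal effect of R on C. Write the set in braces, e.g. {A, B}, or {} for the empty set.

Variables eligible for adjustment (non-descendants of R, excluding R and C): {D, P}.
Backdoor paths from R to C:
  P1: R <- P -> C
The empty set is not sufficient: P1 (R <- P -> C) has no collider blocking it and no conditioned non-collider, so it is open.
Try {P}:
  P1: blocked at fork node P ∈ conditioning set.
{P} contains no descendant of R and blocks every backdoor path.
No other singleton works — e.g. {D} leaves P1 open — so {P} is the unique smallest valid adjustment set.

{P}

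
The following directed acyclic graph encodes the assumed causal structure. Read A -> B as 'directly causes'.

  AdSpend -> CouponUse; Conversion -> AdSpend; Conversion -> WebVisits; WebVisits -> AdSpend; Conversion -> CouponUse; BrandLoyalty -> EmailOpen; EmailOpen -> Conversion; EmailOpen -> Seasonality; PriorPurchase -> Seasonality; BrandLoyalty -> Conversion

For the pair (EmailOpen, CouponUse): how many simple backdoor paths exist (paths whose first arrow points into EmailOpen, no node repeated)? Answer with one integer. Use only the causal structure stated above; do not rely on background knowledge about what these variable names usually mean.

3

A backdoor path from EmailOpen to CouponUse is any simple undirected path whose first edge points into EmailOpen (i.e. leaves EmailOpen via a parent).
Parents of EmailOpen: {BrandLoyalty}.
Enumerating:
  P1: EmailOpen <- BrandLoyalty -> Conversion -> WebVisits -> AdSpend -> CouponUse
  P2: EmailOpen <- BrandLoyalty -> Conversion -> AdSpend -> CouponUse
  P3: EmailOpen <- BrandLoyalty -> Conversion -> CouponUse
That exhausts the simple backdoor paths. Count: 3.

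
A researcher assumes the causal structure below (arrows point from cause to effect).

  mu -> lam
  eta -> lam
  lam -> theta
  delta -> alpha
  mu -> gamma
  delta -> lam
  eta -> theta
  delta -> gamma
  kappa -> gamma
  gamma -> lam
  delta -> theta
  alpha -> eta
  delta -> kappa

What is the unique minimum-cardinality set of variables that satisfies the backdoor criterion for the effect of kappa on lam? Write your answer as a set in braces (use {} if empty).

{delta}

Variables eligible for adjustment (non-descendants of kappa, excluding kappa and lam): {alpha, delta, eta, mu}.
Backdoor paths from kappa to lam:
  P1: kappa <- delta -> alpha -> eta -> lam
  P2: kappa <- delta -> alpha -> eta -> theta <- lam
  P3: kappa <- delta -> gamma <- mu -> lam
  P4: kappa <- delta -> gamma -> lam
  P5: kappa <- delta -> lam
  P6: kappa <- delta -> theta <- eta -> lam
  P7: kappa <- delta -> theta <- lam
The empty set is not sufficient: P1 (kappa <- delta -> alpha -> eta -> lam) has no collider blocking it and no conditioned non-collider, so it is open.
Try {delta}:
  P1: blocked at fork node delta ∈ conditioning set.
  P2: blocked at fork node delta ∈ conditioning set.
  P3: blocked at fork node delta ∈ conditioning set.
  P4: blocked at fork node delta ∈ conditioning set.
  P5: blocked at fork node delta ∈ conditioning set.
  P6: blocked at fork node delta ∈ conditioning set.
  P7: blocked at fork node delta ∈ conditioning set.
{delta} contains no descendant of kappa and blocks every backdoor path.
No other singleton works — e.g. {mu} leaves P1 open — so {delta} is the unique smallest valid adjustment set.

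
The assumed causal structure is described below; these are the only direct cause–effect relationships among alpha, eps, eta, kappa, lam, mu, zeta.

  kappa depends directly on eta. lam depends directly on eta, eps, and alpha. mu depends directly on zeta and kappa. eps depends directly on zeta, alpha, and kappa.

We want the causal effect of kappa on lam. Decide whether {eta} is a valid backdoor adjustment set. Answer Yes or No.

Backdoor paths from kappa to lam (paths whose first edge points into kappa):
  P1: kappa <- eta -> lam
Condition 1 (no descendant of kappa in the set): holds — descendants of kappa are {eps, lam, mu}; none are in {eta}.
Condition 2 (every backdoor path blocked by {eta}):
  P1: blocked at fork node eta ∈ conditioning set.
{eta} satisfies the backdoor criterion.

Yes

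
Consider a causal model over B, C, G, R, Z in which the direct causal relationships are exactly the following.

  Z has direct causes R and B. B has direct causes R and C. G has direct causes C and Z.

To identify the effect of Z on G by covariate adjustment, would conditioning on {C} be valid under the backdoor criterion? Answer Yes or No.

Backdoor paths from Z to G (paths whose first edge points into Z):
  P1: Z <- R -> B <- C -> G
  P2: Z <- B <- C -> G
Condition 1 (no descendant of Z in the set): holds — descendants of Z are {G}; none are in {C}.
Condition 2 (every backdoor path blocked by {C}):
  P1: blocked at collider B (neither it nor any descendant is in the conditioning set).
  P2: blocked at fork node C ∈ conditioning set.
{C} satisfies the backdoor criterion.

Yes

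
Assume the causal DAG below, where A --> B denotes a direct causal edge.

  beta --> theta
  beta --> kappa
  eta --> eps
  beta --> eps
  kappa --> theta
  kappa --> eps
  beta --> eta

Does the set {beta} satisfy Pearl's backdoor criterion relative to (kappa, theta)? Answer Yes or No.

Yes

Backdoor paths from kappa to theta (paths whose first edge points into kappa):
  P1: kappa <- beta -> theta
Condition 1 (no descendant of kappa in the set): holds — descendants of kappa are {eps, theta}; none are in {beta}.
Condition 2 (every backdoor path blocked by {beta}):
  P1: blocked at fork node beta ∈ conditioning set.
{beta} satisfies the backdoor criterion.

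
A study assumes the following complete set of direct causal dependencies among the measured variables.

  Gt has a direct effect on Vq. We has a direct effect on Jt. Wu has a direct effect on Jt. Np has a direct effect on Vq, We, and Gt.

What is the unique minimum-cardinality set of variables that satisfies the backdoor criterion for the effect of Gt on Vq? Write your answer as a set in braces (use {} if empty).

{Np}

Variables eligible for adjustment (non-descendants of Gt, excluding Gt and Vq): {Jt, Np, We, Wu}.
Backdoor paths from Gt to Vq:
  P1: Gt <- Np -> Vq
The empty set is not sufficient: P1 (Gt <- Np -> Vq) has no collider blocking it and no conditioned non-collider, so it is open.
Try {Np}:
  P1: blocked at fork node Np ∈ conditioning set.
{Np} contains no descendant of Gt and blocks every backdoor path.
No other singleton works — e.g. {We} leaves P1 open — so {Np} is the unique smallest valid adjustment set.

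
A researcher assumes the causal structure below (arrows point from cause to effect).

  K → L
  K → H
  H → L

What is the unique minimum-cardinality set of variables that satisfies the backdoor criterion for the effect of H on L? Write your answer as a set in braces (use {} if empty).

{K}

Variables eligible for adjustment (non-descendants of H, excluding H and L): {K}.
Backdoor paths from H to L:
  P1: H <- K -> L
The empty set is not sufficient: P1 (H <- K -> L) has no collider blocking it and no conditioned non-collider, so it is open.
Try {K}:
  P1: blocked at fork node K ∈ conditioning set.
{K} contains no descendant of H and blocks every backdoor path.
{K} is the unique smallest valid adjustment set.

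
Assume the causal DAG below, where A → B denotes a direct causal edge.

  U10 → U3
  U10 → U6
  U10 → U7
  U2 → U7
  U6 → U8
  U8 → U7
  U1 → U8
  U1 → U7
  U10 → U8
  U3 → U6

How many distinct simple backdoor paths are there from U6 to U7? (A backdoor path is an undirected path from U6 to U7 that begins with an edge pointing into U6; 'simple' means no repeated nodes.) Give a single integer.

6

A backdoor path from U6 to U7 is any simple undirected path whose first edge points into U6 (i.e. leaves U6 via a parent).
Parents of U6: {U10, U3}.
Enumerating:
  P1: U6 <- U10 -> U8 <- U1 -> U7
  P2: U6 <- U10 -> U8 -> U7
  P3: U6 <- U10 -> U7
  P4: U6 <- U3 <- U10 -> U8 <- U1 -> U7
  P5: U6 <- U3 <- U10 -> U8 -> U7
  P6: U6 <- U3 <- U10 -> U7
That exhausts the simple backdoor paths. Count: 6.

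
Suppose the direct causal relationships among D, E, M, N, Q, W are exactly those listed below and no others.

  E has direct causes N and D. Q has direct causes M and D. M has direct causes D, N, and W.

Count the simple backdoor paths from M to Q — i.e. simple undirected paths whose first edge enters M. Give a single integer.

2

A backdoor path from M to Q is any simple undirected path whose first edge points into M (i.e. leaves M via a parent).
Parents of M: {D, N, W}.
Enumerating:
  P1: M <- D -> Q
  P2: M <- N -> E <- D -> Q
That exhausts the simple backdoor paths. Count: 2.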